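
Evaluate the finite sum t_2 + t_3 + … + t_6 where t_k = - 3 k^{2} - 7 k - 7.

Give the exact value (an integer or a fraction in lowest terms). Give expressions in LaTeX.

Σ = -445

Compute t_(k+1)/t_k: get (3*k**2 + 13*k + 17)/(3*k**2 + 7*k + 7).
A = 1, B = 1, C = k**2 + 7*k/3 + 7/3.
Key eq: (1)·f(k+1) = (1)·f(k) + (k**2 + 7*k/3 + 7/3).
d = 3 from the (0,0,2) case.
Match coefficients ⇒ f(k) = k*(k**2 + 2*k + 4)/3.
So s_k = (B(k−1)f/C)·t_k = (k*(k**2 + 2*k + 4)/(3*k**2 + 7*k + 7))·t_k = k*(-k**2 - 2*k - 4).
Verify: -3*k**2 - 7*k - 7 matches t_k.
Σ_(k=2)^(6) t_k = s_(7) − s_(2) = -469 − (-24) = -445.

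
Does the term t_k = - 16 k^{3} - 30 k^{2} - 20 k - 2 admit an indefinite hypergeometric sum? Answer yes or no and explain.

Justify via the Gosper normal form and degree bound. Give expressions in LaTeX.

t_(k+1)/t_k = (8*k**3 + 39*k**2 + 64*k + 34)/(8*k**3 + 15*k**2 + 10*k + 1).
Normal form (A,B,C) = (1, 1, k**3 + 15*k**2/8 + 5*k/4 + 1/8).
Set up (1)·f(k+1) − (1)·f(k) − (k**3 + 15*k**2/8 + 5*k/4 + 1/8) = 0.
d = 4 from the (0,0,3) case.
A polynomial solution: f(k) = k*(4*k**3 + 2*k**2 - k - 3)/16.
So s_k = (B(k−1)f/C)·t_k = (k*(4*k**3 + 2*k**2 - k - 3)/(2*(8*k**3 + 15*k**2 + 10*k + 1)))·t_k = k*(-4*k**3 - 2*k**2 + k + 3).
Verify: -16*k**3 - 30*k**2 - 20*k - 2 matches t_k.

Yes. s_k = k \left(- 4 k^{3} - 2 k^{2} + k + 3\right).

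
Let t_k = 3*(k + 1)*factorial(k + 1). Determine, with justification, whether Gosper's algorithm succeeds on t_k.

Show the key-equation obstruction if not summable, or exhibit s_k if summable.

Yes. s_k = 3*factorial(k + 1).

t_(k+1)/t_k = (k + 2)**2/(k + 1).
Gosper form: A/B · C(k+1)/C(k) with A=k + 2, B=1, C=k + 1.
f must satisfy (k + 2)·f(k+1) − (1)·f(k) = k + 1.
deg f ≤ 0 (via 1,0,1).
Match coefficients ⇒ f(k) = 1.
R(k) = B(k−1)·f(k)/C(k) = 1/(k + 1); s_k = R·t_k = 3*factorial(k + 1).
Check: Δs_k = 3*(k + 1)*factorial(k + 1). ✓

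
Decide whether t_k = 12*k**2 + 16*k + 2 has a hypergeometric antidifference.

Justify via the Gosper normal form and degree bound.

Yes. s_k = 2*k*(2*k**2 + k - 2).

Step 1: r(k) = (6*k**2 + 20*k + 15)/(6*k**2 + 8*k + 1).
Gosper form: A/B · C(k+1)/C(k) with A=1, B=1, C=k**2 + 4*k/3 + 1/6.
Solve (1)·f(k+1) − (1)·f(k) = k**2 + 4*k/3 + 1/6.
deg f ≤ 3 (via 0,0,2).
Match coefficients ⇒ f(k) = k*(2*k**2 + k - 2)/6.
Then R = B(k−1)f/C = k*(2*k**2 + k - 2)/(6*k**2 + 8*k + 1), so s_k = R(k)·t_k = 2*k*(2*k**2 + k - 2).
Δs = 12*k**2 + 16*k + 2, as required.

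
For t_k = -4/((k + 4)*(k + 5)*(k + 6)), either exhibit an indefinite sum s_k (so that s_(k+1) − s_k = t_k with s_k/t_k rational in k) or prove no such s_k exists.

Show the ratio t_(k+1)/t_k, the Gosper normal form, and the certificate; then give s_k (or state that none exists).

Compute t_(k+1)/t_k: get (k + 4)/(k + 7).
Gosper form: A/B · C(k+1)/C(k) with A=k + 4, B=k + 7, C=1.
Set up (k + 4)·f(k+1) − (k + 6)·f(k) − (1) = 0.
deg f ≤ 2 (via 1,1,0).
Solving with deg f ≤ 2: f(k) = k*(k + 9)/40.
So s_k = (B(k−1)f/C)·t_k = (k*(k + 6)*(k + 9)/40)·t_k = k*(-k - 9)/(10*(k + 4)*(k + 5)).
Verify: -4/(k**3 + 15*k**2 + 74*k + 120) matches t_k.

s_k = k*(-k - 9)/(10*(k + 4)*(k + 5))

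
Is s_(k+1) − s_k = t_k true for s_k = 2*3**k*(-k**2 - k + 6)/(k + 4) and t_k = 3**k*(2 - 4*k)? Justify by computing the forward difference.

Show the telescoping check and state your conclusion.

Invalid: residual 4*3**k*(k**2 + 3*k - 1)/(k**2 + 9*k + 20) ≠ 0.

s_(k+1) = 6*3**k*(-k - (k + 1)**2 + 5)/(k + 5)
s_(k+1) − s_k = 3**k*(-4*k**3 - 30*k**2 - 50*k + 36)/(k**2 + 9*k + 20)
(s_(k+1) − s_k) − t_k = 4*3**k*(k**2 + 3*k - 1)/(k**2 + 9*k + 20)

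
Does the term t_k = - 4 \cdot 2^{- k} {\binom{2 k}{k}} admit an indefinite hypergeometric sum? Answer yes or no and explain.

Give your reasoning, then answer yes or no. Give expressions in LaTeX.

No — key equation has no polynomial f.

Step 1: r(k) = (2*k + 1)/(k + 1).
Factor: A=2*k + 1; B=k + 1; C=1.
Need (2*k + 1)·f(k+1) − (k)·f(k) = 1.
d = -1 from the (1,1,0) case.
deg f ≤ -1 is impossible — no certificate.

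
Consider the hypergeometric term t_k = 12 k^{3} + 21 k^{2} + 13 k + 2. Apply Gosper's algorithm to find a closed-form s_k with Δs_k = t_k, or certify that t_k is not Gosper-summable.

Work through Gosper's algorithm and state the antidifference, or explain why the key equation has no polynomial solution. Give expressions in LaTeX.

The ratio is (12*k**3 + 57*k**2 + 91*k + 48)/(12*k**3 + 21*k**2 + 13*k + 2).
Normal form (A,B,C) = (1, 1, k**3 + 7*k**2/4 + 13*k/12 + 1/6).
Need (1)·f(k+1) − (1)·f(k) = k**3 + 7*k**2/4 + 13*k/12 + 1/6.
d = 4 from the (0,0,3) case.
Coefficient equations give f(k) = k*(3*k**3 + k**2 - k - 1)/12.
So s_k = (B(k−1)f/C)·t_k = (k*(3*k**3 + k**2 - k - 1)/(12*k**3 + 21*k**2 + 13*k + 2))·t_k = k*(3*k**3 + k**2 - k - 1).
Check: Δs_k = 12*k**3 + 21*k**2 + 13*k + 2. ✓

s_k = k \left(3 k^{3} + k^{2} - k - 1\right)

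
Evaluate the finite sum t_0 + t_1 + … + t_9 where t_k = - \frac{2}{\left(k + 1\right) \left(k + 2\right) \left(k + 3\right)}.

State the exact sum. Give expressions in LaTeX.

t_(k+1)/t_k = (k + 1)/(k + 4).
Gosper form: A/B · C(k+1)/C(k) with A=k + 1, B=k + 4, C=1.
Solve (k + 1)·f(k+1) − (k + 3)·f(k) = 1.
d = 2 from the (1,1,0) case.
A polynomial solution: f(k) = k*(k + 3)/4.
Certificate R = B(k−1)f/C = k*(k + 3)**2/4 gives s_k = k*(-k - 3)/(2*(k + 1)*(k + 2)).
s_(k+1) − s_k = -2/(k**3 + 6*k**2 + 11*k + 6) = t_k.
Telescoping: Σ = s_(10) − s_(0) = -65/132 − (0) = -65/132.

Σ = -65/132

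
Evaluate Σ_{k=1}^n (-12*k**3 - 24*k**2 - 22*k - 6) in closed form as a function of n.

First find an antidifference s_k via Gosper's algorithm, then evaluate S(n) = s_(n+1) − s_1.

S(n) = n*(-3*n**3 - 14*n**2 - 26*n - 21)

r(k) = (6*k**3 + 30*k**2 + 53*k + 32)/(6*k**3 + 12*k**2 + 11*k + 3) after simplifying.
Normal form (A,B,C) = (1, 1, k**3 + 2*k**2 + 11*k/6 + 1/2).
Solve (1)·f(k+1) − (1)·f(k) = k**3 + 2*k**2 + 11*k/6 + 1/2.
Bound: deg f ≤ 4.
Solve for f: f(k) = k*(3*k - 1)*(k**2 + k + 1)/12 (degree 4 ≤ 4).
Get s_k = R·t_k = k*(-3*k**3 - 2*k**2 - 2*k + 1) with R(k) = B(k−1)f(k)/C(k) = k*(3*k - 1)*(k**2 + k + 1)/(2*(6*k**3 + 12*k**2 + 11*k + 3)).
s_(k+1) − s_k = -12*k**3 - 24*k**2 - 22*k - 6 = t_k.
Evaluate: s_(n+1) = -3*n**4 - 14*n**3 - 26*n**2 - 21*n - 6; subtract s_(1) = -6 ⇒ S(n) = n*(-3*n**3 - 14*n**2 - 26*n - 21).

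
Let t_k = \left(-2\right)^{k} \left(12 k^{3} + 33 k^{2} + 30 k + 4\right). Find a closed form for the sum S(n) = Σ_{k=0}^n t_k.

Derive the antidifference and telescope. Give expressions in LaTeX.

r(k) = 2*(-12*k**3 - 69*k**2 - 132*k - 79)/(12*k**3 + 33*k**2 + 30*k + 4) after simplifying.
Normal form (A,B,C) = (-2, 1, k**3 + 11*k**2/4 + 5*k/2 + 1/3).
Need (-2)·f(k+1) − (1)·f(k) = k**3 + 11*k**2/4 + 5*k/2 + 1/3.
From deg A=0, deg B=0, deg C=3: d=3.
Solve for f: f(k) = -(4*k**3 + 3*k**2 - 2*k - 2)/12 (degree 3 ≤ 3).
Then R = B(k−1)f/C = -(4*k**3 + 3*k**2 - 2*k - 2)/(12*k**3 + 33*k**2 + 30*k + 4), so s_k = R(k)·t_k = (-2)**k*(-4*k**3 - 3*k**2 + 2*k + 2).
s_(k+1) − s_k = (-2)**k*(12*k**3 + 33*k**2 + 30*k + 4) = t_k.
Σ_(k=0)^n t_k = s_(n+1) − s_(0) = (2*(-2)**n*(4*n**3 + 15*n**2 + 16*n + 3)) − (2), i.e. 8*(-2)**n*n**3 + 30*(-2)**n*n**2 + 32*(-2)**n*n + 6*(-2)**n - 2.

S(n) = 8 \left(-2\right)^{n} n^{3} + 30 \left(-2\right)^{n} n^{2} + 32 \left(-2\right)^{n} n + 6 \left(-2\right)^{n} - 2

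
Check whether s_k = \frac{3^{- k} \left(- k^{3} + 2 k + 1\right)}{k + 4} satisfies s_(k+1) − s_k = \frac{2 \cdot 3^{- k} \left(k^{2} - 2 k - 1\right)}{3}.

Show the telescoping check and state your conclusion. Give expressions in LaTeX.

Invalid: residual \frac{3^{- k} \left(- 2 k^{3} - 7 k^{2} + 21 k + 11\right)}{k^{2} + 9 k + 20} ≠ 0.

s_(k+1) = (2*k - (k + 1)**3 + 3)/(3*3**k*(k + 5))
s_(k+1) − s_k = (2*k**4 + 8*k**3 - 19*k**2 - 35*k - 7)/(3*3**k*(k**2 + 9*k + 20))
(s_(k+1) − s_k) − t_k = (-2*k**3 - 7*k**2 + 21*k + 11)/(3**k*(k**2 + 9*k + 20))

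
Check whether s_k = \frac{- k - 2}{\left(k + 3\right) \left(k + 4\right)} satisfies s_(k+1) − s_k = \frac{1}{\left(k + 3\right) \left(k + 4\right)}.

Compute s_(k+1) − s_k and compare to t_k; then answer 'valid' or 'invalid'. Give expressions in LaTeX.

s_(k+1) = (-k - 3)/((k + 4)*(k + 5))
s_(k+1) − s_k = (k + 1)/(k**3 + 12*k**2 + 47*k + 60)
(s_(k+1) − s_k) − t_k = -4/(k**3 + 12*k**2 + 47*k + 60)

Invalid: residual - \frac{4}{k^{3} + 12 k^{2} + 47 k + 60} ≠ 0.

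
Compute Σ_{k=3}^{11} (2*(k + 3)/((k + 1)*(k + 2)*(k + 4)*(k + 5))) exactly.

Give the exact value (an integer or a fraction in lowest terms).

Σ = 45/1456

Step 1: r(k) = (k + 1)*(k + 4)**2/((k + 3)**2*(k + 6)).
Gosper form: A/B · C(k+1)/C(k) with A=k + 1, B=k + 6, C=k**2 + 6*k + 9.
Set up (k + 1)·f(k+1) − (k + 5)·f(k) − (k**2 + 6*k + 9) = 0.
Degrees (1,1,2) ⇒ d ≤ 4.
A polynomial solution: f(k) = k*(k + 2)*(k + 3)*(k + 5)/8.
Then R = B(k−1)f/C = k*(k + 2)*(k + 5)**2/(8*(k + 3)), so s_k = R(k)·t_k = k*(k + 5)/(4*(k**2 + 5*k + 4)).
Δs = 2*(k + 3)/(k**4 + 12*k**3 + 49*k**2 + 78*k + 40), as required.
Σ_(k=3)^(11) t_k = s_(12) − s_(3) = 51/208 − (3/14) = 45/1456.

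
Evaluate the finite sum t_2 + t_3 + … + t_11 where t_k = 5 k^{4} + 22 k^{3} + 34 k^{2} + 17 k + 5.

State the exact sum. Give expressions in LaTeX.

Σ = 314000

The ratio is (5*k**4 + 42*k**3 + 130*k**2 + 171*k + 83)/(5*k**4 + 22*k**3 + 34*k**2 + 17*k + 5).
Normal form (A,B,C) = (1, 1, k**4 + 22*k**3/5 + 34*k**2/5 + 17*k/5 + 1).
f must satisfy (1)·f(k+1) − (1)·f(k) = k**4 + 22*k**3/5 + 34*k**2/5 + 17*k/5 + 1.
From deg A=0, deg B=0, deg C=4: d=5.
Coefficient equations give f(k) = k*(k**4 + 3*k**3 + 2*k**2 - 3*k + 2)/5.
Then R = B(k−1)f/C = k*(k**4 + 3*k**3 + 2*k**2 - 3*k + 2)/(5*k**4 + 22*k**3 + 34*k**2 + 17*k + 5), so s_k = R(k)·t_k = k*(k**4 + 3*k**3 + 2*k**2 - 3*k + 2).
Check: Δs_k = 5*k**4 + 22*k**3 + 34*k**2 + 17*k + 5. ✓
Evaluate s at k=12 and k=2: 314088 and 88; difference 314000.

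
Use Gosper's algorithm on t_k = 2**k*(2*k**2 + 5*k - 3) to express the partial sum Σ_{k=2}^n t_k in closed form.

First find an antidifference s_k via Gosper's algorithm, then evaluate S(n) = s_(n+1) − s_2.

S(n) = 4*2**n*n**2 + 2*2**n*n - 4*2**n - 4

r(k) = 2*(2*k**2 + 9*k + 4)/(2*k**2 + 5*k - 3) after simplifying.
A = 2, B = 1, C = k**2 + 5*k/2 - 3/2.
f must satisfy (2)·f(k+1) − (1)·f(k) = k**2 + 5*k/2 - 3/2.
From deg A=0, deg B=0, deg C=2: d=2.
Solving with deg f ≤ 2: f(k) = (2*k**2 - 3*k - 1)/2.
Get s_k = R·t_k = 2**k*(2*k**2 - 3*k - 1) with R(k) = B(k−1)f(k)/C(k) = (2*k**2 - 3*k - 1)/((k + 3)*(2*k - 1)).
Check: Δs_k = 2**k*(2*k**2 + 5*k - 3). ✓
Evaluate: s_(n+1) = 2**(n + 1)*(2*n**2 + n - 2); subtract s_(2) = 4 ⇒ S(n) = 4*2**n*n**2 + 2*2**n*n - 4*2**n - 4.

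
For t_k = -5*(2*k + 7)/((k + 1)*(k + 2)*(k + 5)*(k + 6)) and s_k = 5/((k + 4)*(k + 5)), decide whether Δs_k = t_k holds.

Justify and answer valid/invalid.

s_(k+1) = 5/((k + 5)*(k + 6))
s_(k+1) − s_k = -10/(k**3 + 15*k**2 + 74*k + 120)
(s_(k+1) − s_k) − t_k = 15*(3*k + 8)/(k**5 + 18*k**4 + 121*k**3 + 372*k**2 + 508*k + 240)

Invalid: residual 15*(3*k + 8)/(k**5 + 18*k**4 + 121*k**3 + 372*k**2 + 508*k + 240) ≠ 0.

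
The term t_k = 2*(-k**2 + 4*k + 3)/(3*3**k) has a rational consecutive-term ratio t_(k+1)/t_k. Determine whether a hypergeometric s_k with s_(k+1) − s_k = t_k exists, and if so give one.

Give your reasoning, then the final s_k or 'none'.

Step 1: r(k) = (k**2 - 2*k - 6)/(3*(k**2 - 4*k - 3)).
So A=1/3 and B=1, with C=k**2 - 4*k - 3.
Set up (1/3)·f(k+1) − (1)·f(k) − (k**2 - 4*k - 3) = 0.
Degrees (0,0,2) ⇒ d ≤ 2.
Match coefficients ⇒ f(k) = -3*(k - 4)*(k + 1)/2.
Get s_k = R·t_k = (k**2 - 3*k - 4)/3**k with R(k) = B(k−1)f(k)/C(k) = -3*(k - 4)*(k + 1)/(2*(k**2 - 4*k - 3)).
s_(k+1) − s_k = 2*(-k**2 + 4*k + 3)/(3*3**k) = t_k.

s_k = (k**2 - 3*k - 4)/3**k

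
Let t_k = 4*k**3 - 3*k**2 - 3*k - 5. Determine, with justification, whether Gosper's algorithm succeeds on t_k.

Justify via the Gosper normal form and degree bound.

Yes. s_k = k*(k**3 - 3*k**2 + k - 4).

t_(k+1)/t_k = (4*k**3 + 9*k**2 + 3*k - 7)/(4*k**3 - 3*k**2 - 3*k - 5).
Normal form (A,B,C) = (1, 1, k**3 - 3*k**2/4 - 3*k/4 - 5/4).
Key eq: (1)·f(k+1) = (1)·f(k) + (k**3 - 3*k**2/4 - 3*k/4 - 5/4).
d = 4 from the (0,0,3) case.
A polynomial solution: f(k) = k*(k**3 - 3*k**2 + k - 4)/4.
Then R = B(k−1)f/C = k*(k**3 - 3*k**2 + k - 4)/(4*k**3 - 3*k**2 - 3*k - 5), so s_k = R(k)·t_k = k*(k**3 - 3*k**2 + k - 4).
Δs = 4*k**3 - 3*k**2 - 3*k - 5, as required.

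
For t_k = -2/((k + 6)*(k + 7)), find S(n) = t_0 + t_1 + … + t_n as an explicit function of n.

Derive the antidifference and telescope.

The ratio is (k + 6)/(k + 8).
Take A(k)=k + 6, B(k)=k + 8, C(k)=1.
Need (k + 6)·f(k+1) − (k + 7)·f(k) = 1.
d = 1 from the (1,1,0) case.
Solving with deg f ≤ 1: f(k) = k/6.
Get s_k = R·t_k = -k/(3*k + 18) with R(k) = B(k−1)f(k)/C(k) = k*(k + 7)/6.
s_(k+1) − s_k = -2/(k**2 + 13*k + 42) = t_k.
Evaluate: s_(n+1) = (-n - 1)/(3*(n + 7)); subtract s_(0) = 0 ⇒ S(n) = (-n - 1)/(3*(n + 7)).

S(n) = (-n - 1)/(3*(n + 7))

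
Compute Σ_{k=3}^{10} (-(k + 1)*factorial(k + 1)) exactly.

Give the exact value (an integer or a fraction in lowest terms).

Σ = -479001576

Ratio r(k) = (k + 2)**2/(k + 1).
Gosper form: A/B · C(k+1)/C(k) with A=k + 2, B=1, C=k + 1.
Key eq: (k + 2)·f(k+1) = (1)·f(k) + (k + 1).
Degrees (1,0,1) ⇒ d ≤ 0.
Coefficient equations give f(k) = 1.
R(k) = B(k−1)·f(k)/C(k) = 1/(k + 1); s_k = R·t_k = -factorial(k + 1).
Δs = -(k + 1)*factorial(k + 1), as required.
Sum = s_(11) − s_(3); s_(11) = -479001600, s_(3) = -24 ⇒ -479001576.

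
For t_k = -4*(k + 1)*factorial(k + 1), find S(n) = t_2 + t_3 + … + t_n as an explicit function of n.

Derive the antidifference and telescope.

S(n) = 24 - 4*factorial(n + 2)

The ratio is (k + 2)**2/(k + 1).
Factor: A=k + 2; B=1; C=k + 1.
Need (k + 2)·f(k+1) − (1)·f(k) = k + 1.
Degrees (1,0,1) ⇒ d ≤ 0.
Coefficient equations give f(k) = 1.
Certificate R = B(k−1)f/C = 1/(k + 1) gives s_k = -4*factorial(k + 1).
Δs = -4*(k + 1)*factorial(k + 1), as required.
Telescope: S(n) = s_(n+1) − s_(2) = -4*factorial(n + 2) − (-24) = 24 - 4*factorial(n + 2).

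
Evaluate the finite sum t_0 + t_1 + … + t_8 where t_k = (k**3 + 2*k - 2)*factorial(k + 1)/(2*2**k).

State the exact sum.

Σ = 439426

Compute t_(k+1)/t_k: get (k + 2)*(2*k + (k + 1)**3)/(2*(k**3 + 2*k - 2)).
Take A(k)=k/2 + 1, B(k)=1, C(k)=k**3 + 2*k - 2.
Set up (k/2 + 1)·f(k+1) − (1)·f(k) − (k**3 + 2*k - 2) = 0.
deg f ≤ 2 (via 1,0,3).
A polynomial solution: f(k) = 2*(k**2 - 2*k - 1).
Then R = B(k−1)f/C = 2*(k**2 - 2*k - 1)/(k**3 + 2*k - 2), so s_k = R(k)·t_k = (k**2 - 2*k - 1)*factorial(k + 1)/2**k.
s_(k+1) − s_k = (k**3 + 2*k - 2)*factorial(k + 1)/(2*2**k) = t_k.
Telescoping: Σ = s_(9) − s_(0) = 439425 − (-1) = 439426.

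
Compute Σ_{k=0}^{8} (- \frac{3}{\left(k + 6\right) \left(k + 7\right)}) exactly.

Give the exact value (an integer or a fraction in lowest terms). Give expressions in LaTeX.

Σ = -3/10

Step 1: r(k) = (k + 6)/(k + 8).
Gosper form: A/B · C(k+1)/C(k) with A=k + 6, B=k + 8, C=1.
Solve (k + 6)·f(k+1) − (k + 7)·f(k) = 1.
deg f ≤ 1 (via 1,1,0).
Coefficient equations give f(k) = k/6.
Then R = B(k−1)f/C = k*(k + 7)/6, so s_k = R(k)·t_k = -k/(2*k + 12).
Check: Δs_k = -3/(k**2 + 13*k + 42). ✓
Telescoping: Σ = s_(9) − s_(0) = -3/10 − (0) = -3/10.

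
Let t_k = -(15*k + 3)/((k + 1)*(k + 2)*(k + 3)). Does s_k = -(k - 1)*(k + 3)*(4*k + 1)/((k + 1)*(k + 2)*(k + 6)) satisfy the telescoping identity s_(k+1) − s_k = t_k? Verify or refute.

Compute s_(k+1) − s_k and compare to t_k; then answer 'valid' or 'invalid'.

s_(k+1) = -k*(k + 4)*(4*k + 5)/((k + 2)*(k + 3)*(k + 7))
s_(k+1) − s_k = 9*(-3*k**3 - 20*k**2 - 40*k - 7)/(k**5 + 19*k**4 + 131*k**3 + 401*k**2 + 540*k + 252)
(s_(k+1) − s_k) − t_k = 3*(-4*k**3 + 6*k**2 + 103*k + 21)/(k**5 + 19*k**4 + 131*k**3 + 401*k**2 + 540*k + 252)

Invalid: residual 3*(-4*k**3 + 6*k**2 + 103*k + 21)/(k**5 + 19*k**4 + 131*k**3 + 401*k**2 + 540*k + 252) ≠ 0.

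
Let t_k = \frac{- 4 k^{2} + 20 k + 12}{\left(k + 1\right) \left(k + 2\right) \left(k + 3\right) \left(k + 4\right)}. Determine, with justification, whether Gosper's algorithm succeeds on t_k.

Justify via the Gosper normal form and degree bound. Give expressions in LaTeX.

Yes. s_k = \frac{2 k \left(k^{2} + 12 k + 5\right)}{3 \left(k + 1\right) \left(k + 2\right) \left(k + 3\right)}.

Step 1: r(k) = (k**3 - 2*k**2 - 10*k - 7)/(k**3 - 28*k - 15).
Gosper form: A/B · C(k+1)/C(k) with A=k + 1, B=k + 5, C=k**2 - 5*k - 3.
Need (k + 1)·f(k+1) − (k + 4)·f(k) = k**2 - 5*k - 3.
Bound: deg f ≤ 3.
Match coefficients ⇒ f(k) = -k*(k**2 + 12*k + 5)/6.
Then R = B(k−1)f/C = -k*(k + 4)*(k**2 + 12*k + 5)/(6*(k**2 - 5*k - 3)), so s_k = R(k)·t_k = 2*k*(k**2 + 12*k + 5)/(3*(k + 1)*(k + 2)*(k + 3)).
s_(k+1) − s_k = 4*(-k**2 + 5*k + 3)/(k**4 + 10*k**3 + 35*k**2 + 50*k + 24) = t_k.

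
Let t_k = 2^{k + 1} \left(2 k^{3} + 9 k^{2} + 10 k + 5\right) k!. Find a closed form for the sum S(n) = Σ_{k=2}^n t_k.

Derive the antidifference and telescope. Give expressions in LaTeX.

S(n) = 4 \cdot 2^{n} n^{3} n! + 20 \cdot 2^{n} n^{2} n! + 24 \cdot 2^{n} n n! + 8 \cdot 2^{n} n! - 112

r(k) = 2*(2*k**4 + 17*k**3 + 49*k**2 + 60*k + 26)/(2*k**3 + 9*k**2 + 10*k + 5) after simplifying.
A = 2*k + 2, B = 1, C = k**3 + 9*k**2/2 + 5*k + 5/2.
Need (2*k + 2)·f(k+1) − (1)·f(k) = k**3 + 9*k**2/2 + 5*k + 5/2.
deg f ≤ 2 (via 1,0,3).
Match coefficients ⇒ f(k) = (k**2 + 2*k - 1)/2.
Get s_k = R·t_k = 2**(k + 1)*(k**2 + 2*k - 1)*factorial(k) with R(k) = B(k−1)f(k)/C(k) = (k**2 + 2*k - 1)/(2*k**3 + 9*k**2 + 10*k + 5).
s_(k+1) − s_k = 2**(k + 1)*(2*k**3 + 9*k**2 + 10*k + 5)*factorial(k) = t_k.
Evaluate: s_(n+1) = 2**(n + 2)*(n**2 + 4*n + 2)*factorial(n + 1); subtract s_(2) = 112 ⇒ S(n) = 4*2**n*n**3*factorial(n) + 20*2**n*n**2*factorial(n) + 24*2**n*n*factorial(n) + 8*2**n*factorial(n) - 112.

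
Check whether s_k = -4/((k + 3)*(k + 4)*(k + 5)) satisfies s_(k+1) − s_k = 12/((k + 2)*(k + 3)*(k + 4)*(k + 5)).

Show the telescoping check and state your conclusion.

Invalid: residual -48/(k**5 + 20*k**4 + 155*k**3 + 580*k**2 + 1044*k + 720) ≠ 0.

s_(k+1) = -4/((k + 4)*(k + 5)*(k + 6))
s_(k+1) − s_k = 12/((k + 3)*(k + 4)*(k + 5)*(k + 6))
(s_(k+1) − s_k) − t_k = -48/((k + 2)*(k + 3)*(k + 4)*(k + 5)*(k + 6))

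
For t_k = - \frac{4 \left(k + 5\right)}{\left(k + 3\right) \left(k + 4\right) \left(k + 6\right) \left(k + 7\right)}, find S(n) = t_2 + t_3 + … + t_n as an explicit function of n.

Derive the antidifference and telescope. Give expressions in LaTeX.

t_(k+1)/t_k = (k + 3)*(k + 6)**2/((k + 5)**2*(k + 8)).
So A=k + 3 and B=k + 8, with C=k**2 + 10*k + 25.
Need (k + 3)·f(k+1) − (k + 7)·f(k) = k**2 + 10*k + 25.
Degrees (1,1,2) ⇒ d ≤ 4.
Match coefficients ⇒ f(k) = k*(k + 4)*(k + 5)*(k + 9)/36.
Then R = B(k−1)f/C = k*(k + 4)*(k + 7)*(k + 9)/(36*(k + 5)), so s_k = R(k)·t_k = k*(-k - 9)/(9*(k**2 + 9*k + 18)).
Verify: 4*(-k - 5)/(k**4 + 20*k**3 + 145*k**2 + 450*k + 504) matches t_k.
Σ_(k=2)^n t_k = s_(n+1) − s_(2) = ((-n**2 - 11*n - 10)/(9*(n**2 + 11*n + 28))) − (-11/180), i.e. (-n**2 - 11*n + 12)/(20*(n**2 + 11*n + 28)).

S(n) = \frac{- n^{2} - 11 n + 12}{20 \left(n^{2} + 11 n + 28\right)}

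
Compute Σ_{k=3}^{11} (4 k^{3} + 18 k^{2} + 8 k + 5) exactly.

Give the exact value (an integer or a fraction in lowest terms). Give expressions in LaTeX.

Step 1: r(k) = (4*k**3 + 30*k**2 + 56*k + 35)/(4*k**3 + 18*k**2 + 8*k + 5).
Factor: A=1; B=1; C=k**3 + 9*k**2/2 + 2*k + 5/4.
Key eq: (1)·f(k+1) = (1)·f(k) + (k**3 + 9*k**2/2 + 2*k + 5/4).
From deg A=0, deg B=0, deg C=3: d=4.
Match coefficients ⇒ f(k) = k*(k**3 + 4*k**2 - 4*k + 4)/4.
Then R = B(k−1)f/C = k*(k**3 + 4*k**2 - 4*k + 4)/(4*k**3 + 18*k**2 + 8*k + 5), so s_k = R(k)·t_k = k*(k**3 + 4*k**2 - 4*k + 4).
Δs = 4*k**3 + 18*k**2 + 8*k + 5, as required.
Σ_(k=3)^(11) t_k = s_(12) − s_(3) = 27120 − (165) = 26955.

Σ = 26955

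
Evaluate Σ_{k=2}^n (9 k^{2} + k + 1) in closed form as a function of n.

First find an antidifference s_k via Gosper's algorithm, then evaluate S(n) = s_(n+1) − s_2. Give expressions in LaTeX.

S(n) = 3 n^{3} + 5 n^{2} + 3 n - 11

Ratio r(k) = (k + 9*(k + 1)**2 + 2)/(9*k**2 + k + 1).
So A=1 and B=1, with C=k**2 + k/9 + 1/9.
Solve (1)·f(k+1) − (1)·f(k) = k**2 + k/9 + 1/9.
Degrees (0,0,2) ⇒ d ≤ 3.
Solve for f: f(k) = k*(3*k**2 - 4*k + 2)/9 (degree 3 ≤ 3).
Certificate R = B(k−1)f/C = k*(3*k**2 - 4*k + 2)/(9*k**2 + k + 1) gives s_k = k*(3*k**2 - 4*k + 2).
Verify: 9*k**2 + k + 1 matches t_k.
s_(n+1) = 3*n**3 + 5*n**2 + 3*n + 1 and s_(2) = 12, so S(n) = 3*n**3 + 5*n**2 + 3*n - 11.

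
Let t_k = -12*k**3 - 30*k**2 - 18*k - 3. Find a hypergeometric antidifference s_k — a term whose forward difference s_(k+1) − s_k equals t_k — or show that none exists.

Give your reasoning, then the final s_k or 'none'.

Compute t_(k+1)/t_k: get (4*k**3 + 22*k**2 + 38*k + 21)/(4*k**3 + 10*k**2 + 6*k + 1).
Normal form (A,B,C) = (1, 1, k**3 + 5*k**2/2 + 3*k/2 + 1/4).
Need (1)·f(k+1) − (1)·f(k) = k**3 + 5*k**2/2 + 3*k/2 + 1/4.
Degrees (0,0,3) ⇒ d ≤ 4.
Coefficient equations give f(k) = k*(3*k**3 + 4*k**2 - 3*k - 1)/12.
Then R = B(k−1)f/C = k*(3*k**3 + 4*k**2 - 3*k - 1)/(3*(2*k + 1)*(2*k**2 + 4*k + 1)), so s_k = R(k)·t_k = k*(-3*k**3 - 4*k**2 + 3*k + 1).
Check: Δs_k = -12*k**3 - 30*k**2 - 18*k - 3. ✓

s_k = k*(-3*k**3 - 4*k**2 + 3*k + 1)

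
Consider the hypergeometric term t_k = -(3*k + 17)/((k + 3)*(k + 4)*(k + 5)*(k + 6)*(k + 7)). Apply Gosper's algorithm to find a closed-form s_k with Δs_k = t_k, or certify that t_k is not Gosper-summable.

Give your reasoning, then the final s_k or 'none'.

s_k = k*(-k**2 - 13*k - 54)/(72*(k**3 + 13*k**2 + 54*k + 72))

r(k) = (k + 3)*(3*k + 20)/((k + 8)*(3*k + 17)) after simplifying.
Gosper form: A/B · C(k+1)/C(k) with A=k + 3, B=k + 8, C=k + 17/3.
Key eq: (k + 3)·f(k+1) = (k + 7)·f(k) + (k + 17/3).
d = 4 from the (1,1,1) case.
Coefficient equations give f(k) = k*(k + 5)*(k**2 + 13*k + 54)/216.
Get s_k = R·t_k = k*(-k**2 - 13*k - 54)/(72*(k**3 + 13*k**2 + 54*k + 72)) with R(k) = B(k−1)f(k)/C(k) = k*(k + 5)*(k + 7)*(k**2 + 13*k + 54)/(72*(3*k + 17)).
s_(k+1) − s_k = (-3*k - 17)/(k**5 + 25*k**4 + 245*k**3 + 1175*k**2 + 2754*k + 2520) = t_k.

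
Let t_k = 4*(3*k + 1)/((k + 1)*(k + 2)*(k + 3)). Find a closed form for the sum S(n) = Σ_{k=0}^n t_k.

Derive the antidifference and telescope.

S(n) = 4*(n**2 + 2*n + 1)/(n**2 + 5*n + 6)

Compute t_(k+1)/t_k: get (k + 1)*(3*k + 4)/((k + 4)*(3*k + 1)).
So A=k + 1 and B=k + 4, with C=k + 1/3.
Solve (k + 1)·f(k+1) − (k + 3)·f(k) = k + 1/3.
From deg A=1, deg B=1, deg C=1: d=2.
Solve for f: f(k) = k**2/3 (degree 2 ≤ 2).
Get s_k = R·t_k = 4*k**2/((k + 1)*(k + 2)) with R(k) = B(k−1)f(k)/C(k) = k**2*(k + 3)/(3*k + 1).
Check: Δs_k = 4*(3*k + 1)/(k**3 + 6*k**2 + 11*k + 6). ✓
s_(n+1) = 4*(n**2 + 2*n + 1)/(n**2 + 5*n + 6) and s_(0) = 0, so S(n) = 4*(n**2 + 2*n + 1)/(n**2 + 5*n + 6).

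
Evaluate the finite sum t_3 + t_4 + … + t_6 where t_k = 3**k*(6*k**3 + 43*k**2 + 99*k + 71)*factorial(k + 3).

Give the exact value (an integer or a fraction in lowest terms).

Σ = 952341727680

Ratio r(k) = 3*(6*k**4 + 85*k**3 + 447*k**2 + 1031*k + 876)/(6*k**3 + 43*k**2 + 99*k + 71).
Take A(k)=3*k + 12, B(k)=1, C(k)=k**3 + 43*k**2/6 + 33*k/2 + 71/6.
Key eq: (3*k + 12)·f(k+1) = (1)·f(k) + (k**3 + 43*k**2/6 + 33*k/2 + 71/6).
deg f ≤ 2 (via 1,0,3).
Coefficient equations give f(k) = (k + 1)*(2*k + 1)/6.
Then R = B(k−1)f/C = (k + 1)*(2*k + 1)/(6*k**3 + 43*k**2 + 99*k + 71), so s_k = R(k)·t_k = 3**k*(k + 1)*(2*k + 1)*factorial(k + 3).
Δs = 3**k*(6*k**3 + 43*k**2 + 99*k + 71)*factorial(k + 3), as required.
Evaluate s at k=7 and k=3: 952342272000 and 544320; difference 952341727680.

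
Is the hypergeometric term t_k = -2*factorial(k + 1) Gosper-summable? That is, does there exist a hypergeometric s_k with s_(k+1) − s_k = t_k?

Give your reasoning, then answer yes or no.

Step 1: r(k) = k + 2.
Factor: A=k + 2; B=1; C=1.
Key eq: (k + 2)·f(k+1) = (1)·f(k) + (1).
d = -1 from the (1,0,0) case.
Negative degree bound (-1): no f exists, t_k not Gosper-summable.

No — t_k has no hypergeometric antidifference.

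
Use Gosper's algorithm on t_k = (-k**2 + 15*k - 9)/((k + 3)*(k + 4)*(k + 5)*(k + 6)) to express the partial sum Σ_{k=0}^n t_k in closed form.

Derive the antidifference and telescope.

S(n) = (n**2 - 2*n - 3)/(n**3 + 15*n**2 + 74*n + 120)

Step 1: r(k) = -(k + 3)*(15*k - (k + 1)**2 + 6)/((k + 7)*(k**2 - 15*k + 9)).
Normal form (A,B,C) = (k + 3, k + 7, k**2 - 15*k + 9).
Key eq: (k + 3)·f(k+1) = (k + 6)·f(k) + (k**2 - 15*k + 9).
d = 3 from the (1,1,2) case.
Solving with deg f ≤ 3: f(k) = -k*(k - 4).
Then R = B(k−1)f/C = -k*(k - 4)*(k + 6)/(k**2 - 15*k + 9), so s_k = R(k)·t_k = k*(k - 4)/((k + 3)*(k + 4)*(k + 5)).
Verify: (-k**2 + 15*k - 9)/(k**4 + 18*k**3 + 119*k**2 + 342*k + 360) matches t_k.
s_(n+1) = (n**2 - 2*n - 3)/(n**3 + 15*n**2 + 74*n + 120) and s_(0) = 0, so S(n) = (n**2 - 2*n - 3)/(n**3 + 15*n**2 + 74*n + 120).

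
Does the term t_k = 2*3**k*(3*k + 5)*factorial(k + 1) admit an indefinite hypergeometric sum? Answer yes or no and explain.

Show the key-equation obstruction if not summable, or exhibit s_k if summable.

Yes. s_k = 2*3**k*factorial(k + 1).

r(k) = 3*(k + 2)*(3*k + 8)/(3*k + 5) after simplifying.
Take A(k)=3*k + 6, B(k)=1, C(k)=k + 5/3.
Set up (3*k + 6)·f(k+1) − (1)·f(k) − (k + 5/3) = 0.
Degrees (1,0,1) ⇒ d ≤ 0.
Solving with deg f ≤ 0: f(k) = 1/3.
Then R = B(k−1)f/C = 1/(3*k + 5), so s_k = R(k)·t_k = 2*3**k*factorial(k + 1).
Δs = 2*3**k*(3*k + 5)*factorial(k + 1), as required.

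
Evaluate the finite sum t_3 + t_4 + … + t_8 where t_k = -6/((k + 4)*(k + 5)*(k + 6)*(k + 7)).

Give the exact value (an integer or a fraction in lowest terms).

Σ = -53/16380

Step 1: r(k) = (k + 4)/(k + 8).
Take A(k)=k + 4, B(k)=k + 8, C(k)=1.
f must satisfy (k + 4)·f(k+1) − (k + 7)·f(k) = 1.
Degrees (1,1,0) ⇒ d ≤ 3.
Coefficient equations give f(k) = k*(k**2 + 15*k + 74)/360.
Get s_k = R·t_k = k*(-k**2 - 15*k - 74)/(60*(k + 4)*(k + 5)*(k + 6)) with R(k) = B(k−1)f(k)/C(k) = k*(k + 7)*(k**2 + 15*k + 74)/360.
Δs = -6/(k**4 + 22*k**3 + 179*k**2 + 638*k + 840), as required.
Evaluate s at k=9 and k=3: -29/1820 and -4/315; difference -53/16380.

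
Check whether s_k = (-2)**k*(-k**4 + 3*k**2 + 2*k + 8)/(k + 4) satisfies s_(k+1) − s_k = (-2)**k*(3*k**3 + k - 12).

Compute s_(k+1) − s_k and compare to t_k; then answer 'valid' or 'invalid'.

s_(k+1) = (-2)**(k + 1)*(2*k - (k + 1)**4 + 3*(k + 1)**2 + 10)/(k + 5)
s_(k+1) − s_k = (-2)**k*(3*k**5 + 21*k**4 + 35*k**3 - k**2 - 74*k - 136)/(k**2 + 9*k + 20)
(s_(k+1) − s_k) − t_k = (-2)**(k + 1)*(3*k**4 + 13*k**3 - k**2 - 7*k - 52)/(k**2 + 9*k + 20)

Invalid: residual (-2)**(k + 1)*(3*k**4 + 13*k**3 - k**2 - 7*k - 52)/(k**2 + 9*k + 20) ≠ 0.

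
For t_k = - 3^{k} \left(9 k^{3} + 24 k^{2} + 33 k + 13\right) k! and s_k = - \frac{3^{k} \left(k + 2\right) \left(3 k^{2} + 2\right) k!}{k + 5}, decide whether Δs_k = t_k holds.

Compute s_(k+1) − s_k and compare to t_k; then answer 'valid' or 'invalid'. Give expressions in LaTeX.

Invalid: residual \frac{3^{k + 1} \left(9 k^{4} + 69 k^{3} + 150 k^{2} + 178 k + 63\right) k!}{\left(k + 5\right) \left(k + 6\right)} ≠ 0.

s_(k+1) = -3**(k + 1)*(k + 3)*(3*k**2 + 6*k + 5)*factorial(k + 1)/(k + 6)
s_(k+1) − s_k = -3**k*(9*k**5 + 96*k**4 + 360*k**3 + 646*k**2 + 599*k + 201)*factorial(k)/((k + 5)*(k + 6))
(s_(k+1) − s_k) − t_k = 3**(k + 1)*(9*k**4 + 69*k**3 + 150*k**2 + 178*k + 63)*factorial(k)/((k + 5)*(k + 6))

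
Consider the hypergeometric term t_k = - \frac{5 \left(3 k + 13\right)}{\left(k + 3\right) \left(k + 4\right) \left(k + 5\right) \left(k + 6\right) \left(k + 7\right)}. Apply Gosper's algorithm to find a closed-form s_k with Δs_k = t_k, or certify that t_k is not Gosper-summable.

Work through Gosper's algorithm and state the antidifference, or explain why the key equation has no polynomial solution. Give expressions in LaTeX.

Ratio r(k) = (k + 3)*(3*k + 16)/((k + 8)*(3*k + 13)).
Take A(k)=k + 3, B(k)=k + 8, C(k)=k + 13/3.
Key eq: (k + 3)·f(k+1) = (k + 7)·f(k) + (k + 13/3).
d = 4 from the (1,1,1) case.
Match coefficients ⇒ f(k) = k*(k + 4)*(k**2 + 14*k + 63)/270.
Certificate R = B(k−1)f/C = k*(k + 4)*(k + 7)*(k**2 + 14*k + 63)/(90*(3*k + 13)) gives s_k = k*(-k**2 - 14*k - 63)/(18*(k**3 + 14*k**2 + 63*k + 90)).
Δs = 5*(-3*k - 13)/(k**5 + 25*k**4 + 245*k**3 + 1175*k**2 + 2754*k + 2520), as required.

s_k = \frac{k \left(- k^{2} - 14 k - 63\right)}{18 \left(k^{3} + 14 k^{2} + 63 k + 90\right)}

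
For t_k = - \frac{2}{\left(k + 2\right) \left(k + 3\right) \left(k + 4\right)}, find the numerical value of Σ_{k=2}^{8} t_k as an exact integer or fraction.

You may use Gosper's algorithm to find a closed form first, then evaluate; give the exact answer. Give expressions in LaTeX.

Σ = -7/165

Ratio r(k) = (k + 2)/(k + 5).
So A=k + 2 and B=k + 5, with C=1.
Set up (k + 2)·f(k+1) − (k + 4)·f(k) − (1) = 0.
deg f ≤ 2 (via 1,1,0).
A polynomial solution: f(k) = k*(k + 5)/12.
Get s_k = R·t_k = k*(-k - 5)/(6*(k + 2)*(k + 3)) with R(k) = B(k−1)f(k)/C(k) = k*(k + 4)*(k + 5)/12.
Check: Δs_k = -2/(k**3 + 9*k**2 + 26*k + 24). ✓
Telescoping: Σ = s_(9) − s_(2) = -7/44 − (-7/60) = -7/165.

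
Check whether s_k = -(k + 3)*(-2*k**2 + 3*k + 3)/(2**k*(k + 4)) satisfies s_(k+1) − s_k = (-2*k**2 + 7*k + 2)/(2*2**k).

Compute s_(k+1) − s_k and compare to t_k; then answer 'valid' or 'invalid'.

Invalid: residual (2*k**3 + 5*k**2 - 36*k - 14)/(2*2**k*(k**2 + 9*k + 20)) ≠ 0.

s_(k+1) = (2*k**3 + 9*k**2 - 16)/(2*2**k*(k + 5))
s_(k+1) − s_k = (-2*k**4 - 9*k**3 + 30*k**2 + 122*k + 26)/(2*2**k*(k**2 + 9*k + 20))
(s_(k+1) − s_k) − t_k = (2*k**3 + 5*k**2 - 36*k - 14)/(2*2**k*(k**2 + 9*k + 20))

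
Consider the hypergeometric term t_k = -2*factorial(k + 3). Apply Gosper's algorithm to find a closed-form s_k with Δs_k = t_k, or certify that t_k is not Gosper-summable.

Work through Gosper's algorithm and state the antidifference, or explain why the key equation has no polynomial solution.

Compute t_(k+1)/t_k: get k + 4.
A = k + 4, B = 1, C = 1.
Key eq: (k + 4)·f(k+1) = (1)·f(k) + (1).
Degrees (1,0,0) ⇒ d ≤ -1.
deg f ≤ -1 is impossible — no certificate.

no hypergeometric antidifference exists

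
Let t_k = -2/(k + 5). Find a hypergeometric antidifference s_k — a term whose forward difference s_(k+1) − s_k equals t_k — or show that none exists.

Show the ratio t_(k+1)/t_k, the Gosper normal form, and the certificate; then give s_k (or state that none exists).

none — t_k is not Gosper-summable

t_(k+1)/t_k = (k + 5)/(k + 6).
Gosper form: A/B · C(k+1)/C(k) with A=k + 5, B=k + 6, C=1.
Set up (k + 5)·f(k+1) − (k + 5)·f(k) − (1) = 0.
deg f ≤ 0 (via 1,1,0).
Put f(k) = c0: A·f(k+1) − B(k−1)·f(k) − C = -1; need -1 = 0 — inconsistent ⇒ no f, not summable.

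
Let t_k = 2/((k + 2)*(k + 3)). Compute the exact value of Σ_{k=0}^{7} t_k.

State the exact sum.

The ratio is (k + 2)/(k + 4).
So A=k + 2 and B=k + 4, with C=1.
Need (k + 2)·f(k+1) − (k + 3)·f(k) = 1.
From deg A=1, deg B=1, deg C=0: d=1.
A polynomial solution: f(k) = k/2.
Certificate R = B(k−1)f/C = k*(k + 3)/2 gives s_k = k/(k + 2).
Verify: 2/(k**2 + 5*k + 6) matches t_k.
Σ_(k=0)^(7) t_k = s_(8) − s_(0) = 4/5 − (0) = 4/5.

Σ = 4/5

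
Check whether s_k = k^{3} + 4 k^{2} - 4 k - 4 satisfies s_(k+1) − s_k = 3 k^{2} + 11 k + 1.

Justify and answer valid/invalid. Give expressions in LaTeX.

s_(k+1) = k**3 + 7*k**2 + 7*k - 3
s_(k+1) − s_k = 3*k**2 + 11*k + 1
(s_(k+1) − s_k) − t_k = 0

valid; difference matches t_k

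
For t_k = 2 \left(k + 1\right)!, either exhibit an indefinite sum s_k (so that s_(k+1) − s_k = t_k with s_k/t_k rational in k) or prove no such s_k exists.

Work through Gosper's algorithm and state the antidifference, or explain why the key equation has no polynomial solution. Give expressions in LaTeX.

r(k) = k + 2 after simplifying.
Gosper form: A/B · C(k+1)/C(k) with A=k + 2, B=1, C=1.
f must satisfy (k + 2)·f(k+1) − (1)·f(k) = 1.
deg f ≤ -1 (via 1,0,0).
Bound -1 < 0, so the key equation has no polynomial solution.

none (Gosper's algorithm certifies no s_k)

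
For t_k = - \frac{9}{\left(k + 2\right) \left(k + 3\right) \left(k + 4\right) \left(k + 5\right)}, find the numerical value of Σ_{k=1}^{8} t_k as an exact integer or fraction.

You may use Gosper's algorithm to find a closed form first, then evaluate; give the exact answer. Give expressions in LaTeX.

Σ = -69/1430

Step 1: r(k) = (k + 2)/(k + 6).
A = k + 2, B = k + 6, C = 1.
Solve (k + 2)·f(k+1) − (k + 5)·f(k) = 1.
deg f ≤ 3 (via 1,1,0).
Solve for f: f(k) = k*(k**2 + 9*k + 26)/72 (degree 3 ≤ 3).
R(k) = B(k−1)·f(k)/C(k) = k*(k + 5)*(k**2 + 9*k + 26)/72; s_k = R·t_k = k*(-k**2 - 9*k - 26)/(8*(k + 2)*(k + 3)*(k + 4)).
Verify: -9/(k**4 + 14*k**3 + 71*k**2 + 154*k + 120) matches t_k.
Σ_(k=1)^(8) t_k = s_(9) − s_(1) = -141/1144 − (-3/40) = -69/1430.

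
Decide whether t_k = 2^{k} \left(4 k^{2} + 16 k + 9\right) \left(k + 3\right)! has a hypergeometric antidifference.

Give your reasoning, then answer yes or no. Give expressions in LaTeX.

Step 1: r(k) = 2*(4*k**3 + 40*k**2 + 125*k + 116)/(4*k**2 + 16*k + 9).
So A=2*k + 8 and B=1, with C=k**2 + 4*k + 9/4.
Set up (2*k + 8)·f(k+1) − (1)·f(k) − (k**2 + 4*k + 9/4) = 0.
Bound: deg f ≤ 1.
A polynomial solution: f(k) = (2*k - 1)/4.
So s_k = (B(k−1)f/C)·t_k = ((2*k - 1)/(4*k**2 + 16*k + 9))·t_k = 2**k*(2*k - 1)*factorial(k + 3).
s_(k+1) − s_k = 2**k*(4*k**2 + 16*k + 9)*factorial(k + 3) = t_k.

Yes. s_k = 2^{k} \left(2 k - 1\right) \left(k + 3\right)!.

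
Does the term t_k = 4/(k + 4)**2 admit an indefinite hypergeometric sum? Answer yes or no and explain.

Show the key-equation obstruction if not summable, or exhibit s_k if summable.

No. Not Gosper-summable.

Ratio r(k) = (k + 4)**2/(k + 5)**2.
Take A(k)=k**2 + 8*k + 16, B(k)=k**2 + 10*k + 25, C(k)=1.
Solve (k**2 + 8*k + 16)·f(k+1) − (k**2 + 8*k + 16)·f(k) = 1.
deg f ≤ 0 (via 2,2,0).
Generic f = c0 gives residual -1; -1 = 0 cannot hold, so t_k is not Gosper-summable.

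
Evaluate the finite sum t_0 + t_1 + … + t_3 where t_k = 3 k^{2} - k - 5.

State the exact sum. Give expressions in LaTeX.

Ratio r(k) = (k - 3*(k + 1)**2 + 6)/(-3*k**2 + k + 5).
So A=1 and B=1, with C=k**2 - k/3 - 5/3.
Set up (1)·f(k+1) − (1)·f(k) − (k**2 - k/3 - 5/3) = 0.
Bound: deg f ≤ 3.
Solving with deg f ≤ 3: f(k) = k*(k**2 - 2*k - 4)/3.
So s_k = (B(k−1)f/C)·t_k = (k*(k**2 - 2*k - 4)/(3*k**2 - k - 5))·t_k = k*(k**2 - 2*k - 4).
s_(k+1) − s_k = 3*k**2 - k - 5 = t_k.
Σ_(k=0)^(3) t_k = s_(4) − s_(0) = 16 − (0) = 16.

Σ = 16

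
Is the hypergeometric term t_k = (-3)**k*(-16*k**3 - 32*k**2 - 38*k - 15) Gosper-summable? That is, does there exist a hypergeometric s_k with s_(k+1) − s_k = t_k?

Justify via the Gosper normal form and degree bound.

Yes. s_k = (-3)**k*k*(4*k**2 - k + 2).

Compute t_(k+1)/t_k: get 3*(-16*k**3 - 80*k**2 - 150*k - 101)/(16*k**3 + 32*k**2 + 38*k + 15).
Gosper form: A/B · C(k+1)/C(k) with A=-3, B=1, C=k**3 + 2*k**2 + 19*k/8 + 15/16.
Solve (-3)·f(k+1) − (1)·f(k) = k**3 + 2*k**2 + 19*k/8 + 15/16.
deg f ≤ 3 (via 0,0,3).
Match coefficients ⇒ f(k) = -k*(4*k**2 - k + 2)/16.
Get s_k = R·t_k = (-3)**k*k*(4*k**2 - k + 2) with R(k) = B(k−1)f(k)/C(k) = -k*(4*k**2 - k + 2)/(16*k**3 + 32*k**2 + 38*k + 15).
Check: Δs_k = (-3)**k*(-16*k**3 - 32*k**2 - 38*k - 15). ✓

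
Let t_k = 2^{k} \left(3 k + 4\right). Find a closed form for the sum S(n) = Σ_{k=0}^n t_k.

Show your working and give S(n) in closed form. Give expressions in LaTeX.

S(n) = 6 \cdot 2^{n} n + 2 \cdot 2^{n} + 2

Ratio r(k) = 2*(3*k + 7)/(3*k + 4).
So A=2 and B=1, with C=k + 4/3.
Need (2)·f(k+1) − (1)·f(k) = k + 4/3.
Bound: deg f ≤ 1.
A polynomial solution: f(k) = (3*k - 2)/3.
R(k) = B(k−1)·f(k)/C(k) = (3*k - 2)/(3*k + 4); s_k = R·t_k = 2**k*(3*k - 2).
Verify: 2**k*(3*k + 4) matches t_k.
Evaluate: s_(n+1) = 2**(n + 1)*(3*n + 1); subtract s_(0) = -2 ⇒ S(n) = 6*2**n*n + 2*2**n + 2.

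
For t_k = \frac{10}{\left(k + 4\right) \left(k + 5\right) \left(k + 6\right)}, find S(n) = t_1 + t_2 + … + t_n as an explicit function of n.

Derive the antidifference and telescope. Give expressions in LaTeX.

t_(k+1)/t_k = (k + 4)/(k + 7).
A = k + 4, B = k + 7, C = 1.
Solve (k + 4)·f(k+1) − (k + 6)·f(k) = 1.
d = 2 from the (1,1,0) case.
Coefficient equations give f(k) = k*(k + 9)/40.
R(k) = B(k−1)·f(k)/C(k) = k*(k + 6)*(k + 9)/40; s_k = R·t_k = k*(k + 9)/(4*(k + 4)*(k + 5)).
Verify: 10/(k**3 + 15*k**2 + 74*k + 120) matches t_k.
Telescope: S(n) = s_(n+1) − s_(1) = (n**2 + 11*n + 10)/(4*(n**2 + 11*n + 30)) − (1/12) = n*(n + 11)/(6*(n**2 + 11*n + 30)).

S(n) = \frac{n \left(n + 11\right)}{6 \left(n^{2} + 11 n + 30\right)}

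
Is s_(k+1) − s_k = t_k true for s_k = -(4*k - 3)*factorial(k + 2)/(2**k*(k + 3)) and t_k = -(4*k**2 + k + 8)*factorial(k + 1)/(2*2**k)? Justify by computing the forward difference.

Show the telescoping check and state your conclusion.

s_(k+1) = -(4*k + 1)*factorial(k + 3)/(2*2**k*(k + 4))
s_(k+1) − s_k = -(4*k**3 + 17*k**2 + 16*k + 33)*factorial(k + 2)/(2*2**k*(k + 3)*(k + 4))
(s_(k+1) − s_k) − t_k = (4*k**3 + 13*k**2 + 3*k + 30)*factorial(k + 1)/(2*2**k*(k + 3)*(k + 4))

Invalid: residual (4*k**3 + 13*k**2 + 3*k + 30)*factorial(k + 1)/(2*2**k*(k + 3)*(k + 4)) ≠ 0.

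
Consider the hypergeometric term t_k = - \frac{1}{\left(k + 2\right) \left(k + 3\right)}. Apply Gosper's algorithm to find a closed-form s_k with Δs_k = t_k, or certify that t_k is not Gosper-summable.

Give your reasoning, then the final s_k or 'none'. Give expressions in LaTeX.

Compute t_(k+1)/t_k: get (k + 2)/(k + 4).
Normal form (A,B,C) = (k + 2, k + 4, 1).
f must satisfy (k + 2)·f(k+1) − (k + 3)·f(k) = 1.
Degrees (1,1,0) ⇒ d ≤ 1.
A polynomial solution: f(k) = k/2.
Get s_k = R·t_k = -k/(2*k + 4) with R(k) = B(k−1)f(k)/C(k) = k*(k + 3)/2.
Verify: -1/(k**2 + 5*k + 6) matches t_k.

s_k = - \frac{k}{2 k + 4}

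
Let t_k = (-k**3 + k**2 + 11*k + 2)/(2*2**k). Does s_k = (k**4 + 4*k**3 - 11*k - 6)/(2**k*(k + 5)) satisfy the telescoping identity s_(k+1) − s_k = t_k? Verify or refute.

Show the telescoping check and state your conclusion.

s_(k+1) = (-11*k + (k + 1)**4 + 4*(k + 1)**3 - 17)/(2*2**k*(k + 6))
s_(k+1) − s_k = (-k**5 - 7*k**4 + 10*k**3 + 117*k**2 + 157*k + 12)/(2*2**k*(k**2 + 11*k + 30))
(s_(k+1) − s_k) − t_k = 3*(k**4 + 6*k**3 - 12*k**2 - 65*k - 16)/(2*2**k*(k**2 + 11*k + 30))

Invalid: residual 3*(k**4 + 6*k**3 - 12*k**2 - 65*k - 16)/(2*2**k*(k**2 + 11*k + 30)) ≠ 0.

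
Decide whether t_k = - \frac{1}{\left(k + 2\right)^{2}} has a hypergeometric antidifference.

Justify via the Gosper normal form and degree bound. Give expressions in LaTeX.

Step 1: r(k) = (k + 2)**2/(k + 3)**2.
Gosper form: A/B · C(k+1)/C(k) with A=k**2 + 4*k + 4, B=k**2 + 6*k + 9, C=1.
f must satisfy (k**2 + 4*k + 4)·f(k+1) − (k**2 + 4*k + 4)·f(k) = 1.
deg f ≤ 0 (via 2,2,0).
Put f(k) = c0: A·f(k+1) − B(k−1)·f(k) − C = -1; need -1 = 0 — inconsistent ⇒ no f, not summable.

No; the coefficient equations for f are inconsistent.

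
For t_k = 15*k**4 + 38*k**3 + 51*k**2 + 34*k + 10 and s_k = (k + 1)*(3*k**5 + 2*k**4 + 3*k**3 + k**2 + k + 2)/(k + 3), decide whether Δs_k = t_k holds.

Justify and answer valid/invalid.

s_(k+1) = (3*k**6 + 23*k**5 + 75*k**4 + 134*k**3 + 139*k**2 + 82*k + 24)/(k + 4)
s_(k+1) − s_k = (15*k**6 + 119*k**5 + 335*k**4 + 523*k**3 + 488*k**2 + 256*k + 64)/(k**2 + 7*k + 12)
(s_(k+1) − s_k) − t_k = 2*(-12*k**5 - 81*k**4 - 162*k**3 - 186*k**2 - 111*k - 28)/(k**2 + 7*k + 12)

Invalid: residual 2*(-12*k**5 - 81*k**4 - 162*k**3 - 186*k**2 - 111*k - 28)/(k**2 + 7*k + 12) ≠ 0.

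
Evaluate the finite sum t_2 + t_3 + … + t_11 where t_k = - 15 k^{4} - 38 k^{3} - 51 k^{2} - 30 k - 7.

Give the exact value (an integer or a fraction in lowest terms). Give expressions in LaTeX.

t_(k+1)/t_k = (15*k**4 + 98*k**3 + 255*k**2 + 306*k + 141)/(15*k**4 + 38*k**3 + 51*k**2 + 30*k + 7).
Take A(k)=1, B(k)=1, C(k)=k**4 + 38*k**3/15 + 17*k**2/5 + 2*k + 7/15.
Need (1)·f(k+1) − (1)·f(k) = k**4 + 38*k**3/15 + 17*k**2/5 + 2*k + 7/15.
d = 5 from the (0,0,4) case.
Solving with deg f ≤ 5: f(k) = k**2*(3*k**3 + 2*k**2 + 3*k - 1)/15.
Get s_k = R·t_k = k**2*(-3*k**3 - 2*k**2 - 3*k + 1) with R(k) = B(k−1)f(k)/C(k) = k**2*(3*k**3 + 2*k**2 + 3*k - 1)/(15*k**4 + 38*k**3 + 51*k**2 + 30*k + 7).
Δs = -15*k**4 - 38*k**3 - 51*k**2 - 30*k - 7, as required.
Evaluate s at k=12 and k=2: -793008 and -148; difference -792860.

Σ = -792860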